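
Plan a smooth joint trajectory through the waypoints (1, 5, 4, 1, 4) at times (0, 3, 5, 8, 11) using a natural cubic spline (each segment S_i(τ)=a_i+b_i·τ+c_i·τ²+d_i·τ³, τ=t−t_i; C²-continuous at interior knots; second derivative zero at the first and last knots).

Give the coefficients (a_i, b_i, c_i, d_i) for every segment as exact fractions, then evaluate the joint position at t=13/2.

Δ: Δ0=4/3, Δ1=-1/2, Δ2=-1, Δ3=1
row 1: diag=10, rhs=-11; c'=1/5, d'=-11/10
row 2: denom=10−2·1/5=48/5; d'=(-3−2·-11/10)/(48/5)=-1/12
row 3: denom=12−3·5/16=177/16; d'=(12−3·-1/12)/(177/16)=196/177
back: M3=196/177
back: M2=-1/12−5/16·196/177=-76/177
back: M1=-11/10−1/5·-76/177=-359/354
M: M0=0, M1=-359/354, M2=-76/177, M3=196/177, M4=0
seg 0: a=1, c=M0/2=0, d=(M1−M0)/(6·3)=-359/6372, b=Δ0−h0·(2M0+M1)/6=1303/708
seg 1: a=5, c=M1/2=-359/708, d=(M2−M1)/(6·2)=23/472, b=Δ1−h1·(2M1+M2)/6=113/354
seg 2: a=4, c=M2/2=-38/177, d=(M3−M2)/(6·3)=136/1593, b=Δ2−h2·(2M2+M3)/6=-199/177
seg 3: a=1, c=M3/2=98/177, d=(M4−M3)/(6·3)=-98/1593, b=Δ3−h3·(2M3+M4)/6=-19/177
t_q=13/2 → seg 2, τ=3/2; S=4+-199/177·τ+-38/177·τ²+136/1593·τ³=125/59

  seg 0: a=1 b=1303/708 c=0 d=-359/6372
  seg 1: a=5 b=113/354 c=-359/708 d=23/472
  seg 2: a=4 b=-199/177 c=-38/177 d=136/1593
  seg 3: a=1 b=-19/177 c=98/177 d=-98/1593
S(13/2) = 125/59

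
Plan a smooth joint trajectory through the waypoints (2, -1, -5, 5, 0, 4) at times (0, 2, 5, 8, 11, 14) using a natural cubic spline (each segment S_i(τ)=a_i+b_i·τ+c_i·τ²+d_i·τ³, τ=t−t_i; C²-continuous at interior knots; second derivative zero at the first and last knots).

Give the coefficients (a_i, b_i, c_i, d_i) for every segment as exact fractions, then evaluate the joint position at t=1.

Δ: Δ0=-3/2, Δ1=-4/3, Δ2=10/3, Δ3=-5/3, Δ4=4/3
row 1: diag=10, rhs=1; c'=3/10, d'=1/10
row 2: denom=12−3·3/10=111/10; d'=(28−3·1/10)/(111/10)=277/111
row 3: denom=12−3·10/37=414/37; d'=(-30−3·277/111)/(414/37)=-1387/414
row 4: denom=12−3·37/138=515/46; d'=(18−3·-1387/414)/(515/46)=3871/1545
back: M4=3871/1545
back: M3=-1387/414−37/138·3871/1545=-6214/1545
back: M2=277/111−10/37·-6214/1545=369/103
back: M1=1/10−3/10·369/103=-502/515
M: M0=0, M1=-502/515, M2=369/103, M3=-6214/1545, M4=3871/1545, M5=0
seg 0: a=2, c=M0/2=0, d=(M1−M0)/(6·2)=-251/3090, b=Δ0−h0·(2M0+M1)/6=-3631/3090
seg 1: a=-1, c=M1/2=-251/515, d=(M2−M1)/(6·3)=2347/9270, b=Δ1−h1·(2M1+M2)/6=-6643/3090
seg 2: a=-5, c=M2/2=369/206, d=(M3−M2)/(6·3)=-11749/27810, b=Δ2−h2·(2M2+M3)/6=2722/1545
seg 3: a=5, c=M3/2=-3107/1545, d=(M4−M3)/(6·3)=2017/5562, b=Δ3−h3·(2M3+M4)/6=3407/3090
seg 4: a=0, c=M4/2=3871/3090, d=(M5−M4)/(6·3)=-3871/27810, b=Δ4−h4·(2M4+M5)/6=-1811/1545
t_q=1 → seg 0, τ=1; S=2+-3631/3090·τ+0·τ²+-251/3090·τ³=383/515

  seg 0: a=2 b=-3631/3090 c=0 d=-251/3090
  seg 1: a=-1 b=-6643/3090 c=-251/515 d=2347/9270
  seg 2: a=-5 b=2722/1545 c=369/206 d=-11749/27810
  seg 3: a=5 b=3407/3090 c=-3107/1545 d=2017/5562
  seg 4: a=0 b=-1811/1545 c=3871/3090 d=-3871/27810
S(1) = 383/515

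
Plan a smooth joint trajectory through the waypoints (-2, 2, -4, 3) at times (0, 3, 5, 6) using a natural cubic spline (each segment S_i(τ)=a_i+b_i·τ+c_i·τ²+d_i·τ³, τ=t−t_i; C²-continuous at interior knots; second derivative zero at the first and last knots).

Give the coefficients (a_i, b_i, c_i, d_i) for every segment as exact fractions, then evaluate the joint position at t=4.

  seg 0: a=-2 b=319/84 c=0 d=-23/84
  seg 1: a=2 b=-151/42 c=-69/28 d=29/21
  seg 2: a=-4 b=131/42 c=163/28 d=-163/84
S(4) = -75/28

Δ: Δ0=4/3, Δ1=-3, Δ2=7
row 1: diag=10, rhs=-26; c'=1/5, d'=-13/5
row 2: denom=6−2·1/5=28/5; d'=(60−2·-13/5)/(28/5)=163/14
back: M2=163/14
back: M1=-13/5−1/5·163/14=-69/14
M: M0=0, M1=-69/14, M2=163/14, M3=0
seg 0: a=-2, c=M0/2=0, d=(M1−M0)/(6·3)=-23/84, b=Δ0−h0·(2M0+M1)/6=319/84
seg 1: a=2, c=M1/2=-69/28, d=(M2−M1)/(6·2)=29/21, b=Δ1−h1·(2M1+M2)/6=-151/42
seg 2: a=-4, c=M2/2=163/28, d=(M3−M2)/(6·1)=-163/84, b=Δ2−h2·(2M2+M3)/6=131/42
t_q=4 → seg 1, τ=1; S=2+-151/42·τ+-69/28·τ²+29/21·τ³=-75/28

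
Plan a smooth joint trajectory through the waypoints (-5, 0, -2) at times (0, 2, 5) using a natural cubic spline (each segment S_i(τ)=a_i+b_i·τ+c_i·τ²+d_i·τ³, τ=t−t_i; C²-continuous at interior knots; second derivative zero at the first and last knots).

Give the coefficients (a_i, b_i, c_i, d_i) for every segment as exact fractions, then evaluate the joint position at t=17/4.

Δ: Δ0=5/2, Δ1=-2/3
row 1: diag=10, rhs=-19; c'=3/10, d'=-19/10
back: M1=-19/10
M: M0=0, M1=-19/10, M2=0
seg 0: a=-5, c=M0/2=0, d=(M1−M0)/(6·2)=-19/120, b=Δ0−h0·(2M0+M1)/6=47/15
seg 1: a=0, c=M1/2=-19/20, d=(M2−M1)/(6·3)=19/180, b=Δ1−h1·(2M1+M2)/6=37/30
t_q=17/4 → seg 1, τ=9/4; S=0+37/30·τ+-19/20·τ²+19/180·τ³=-213/256

  seg 0: a=-5 b=47/15 c=0 d=-19/120
  seg 1: a=0 b=37/30 c=-19/20 d=19/180
S(17/4) = -213/256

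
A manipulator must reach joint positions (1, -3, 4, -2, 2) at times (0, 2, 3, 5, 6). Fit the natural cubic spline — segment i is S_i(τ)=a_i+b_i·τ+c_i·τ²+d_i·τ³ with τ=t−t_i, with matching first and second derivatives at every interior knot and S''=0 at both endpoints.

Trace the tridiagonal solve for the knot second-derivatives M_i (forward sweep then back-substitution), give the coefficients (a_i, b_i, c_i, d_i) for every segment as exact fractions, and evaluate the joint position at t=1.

Δ: Δ0=-2, Δ1=7, Δ2=-3, Δ3=4
row 1: diag=6, rhs=54; c'=1/6, d'=9
row 2: denom=6−1·1/6=35/6; d'=(-60−1·9)/(35/6)=-414/35
row 3: denom=6−2·12/35=186/35; d'=(42−2·-414/35)/(186/35)=383/31
back: M3=383/31
back: M2=-414/35−12/35·383/31=-498/31
back: M1=9−1/6·-498/31=362/31
M: M0=0, M1=362/31, M2=-498/31, M3=383/31, M4=0
seg 0: a=1, c=M0/2=0, d=(M1−M0)/(6·2)=181/186, b=Δ0−h0·(2M0+M1)/6=-548/93
seg 1: a=-3, c=M1/2=181/31, d=(M2−M1)/(6·1)=-430/93, b=Δ1−h1·(2M1+M2)/6=538/93
seg 2: a=4, c=M2/2=-249/31, d=(M3−M2)/(6·2)=881/372, b=Δ2−h2·(2M2+M3)/6=334/93
seg 3: a=-2, c=M3/2=383/62, d=(M4−M3)/(6·1)=-383/186, b=Δ3−h3·(2M3+M4)/6=-11/93
t_q=1 → seg 0, τ=1; S=1+-548/93·τ+0·τ²+181/186·τ³=-243/62

  seg 0: a=1 b=-548/93 c=0 d=181/186
  seg 1: a=-3 b=538/93 c=181/31 d=-430/93
  seg 2: a=4 b=334/93 c=-249/31 d=881/372
  seg 3: a=-2 b=-11/93 c=383/62 d=-383/186
S(1) = -243/62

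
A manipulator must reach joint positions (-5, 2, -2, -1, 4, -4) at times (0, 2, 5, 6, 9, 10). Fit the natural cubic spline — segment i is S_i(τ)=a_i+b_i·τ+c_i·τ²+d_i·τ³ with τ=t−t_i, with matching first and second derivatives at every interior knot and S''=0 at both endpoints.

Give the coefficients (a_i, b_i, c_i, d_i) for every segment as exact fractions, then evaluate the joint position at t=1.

  seg 0: a=-5 b=2417/510 c=0 d=-79/255
  seg 1: a=2 b=521/510 c=-158/85 d=1643/4590
  seg 2: a=-2 b=-7/15 c=139/102 d=53/510
  seg 3: a=-1 b=437/170 c=427/255 d=-3023/4590
  seg 4: a=4 b=-439/85 c=-723/170 d=241/170
S(1) = -97/170

Δ: Δ0=7/2, Δ1=-4/3, Δ2=1, Δ3=5/3, Δ4=-8
row 1: diag=10, rhs=-29; c'=3/10, d'=-29/10
row 2: denom=8−3·3/10=71/10; d'=(14−3·-29/10)/(71/10)=227/71
row 3: denom=8−1·10/71=558/71; d'=(4−1·227/71)/(558/71)=19/186
row 4: denom=8−3·71/186=425/62; d'=(-58−3·19/186)/(425/62)=-723/85
back: M4=-723/85
back: M3=19/186−71/186·-723/85=854/255
back: M2=227/71−10/71·854/255=139/51
back: M1=-29/10−3/10·139/51=-316/85
M: M0=0, M1=-316/85, M2=139/51, M3=854/255, M4=-723/85, M5=0
seg 0: a=-5, c=M0/2=0, d=(M1−M0)/(6·2)=-79/255, b=Δ0−h0·(2M0+M1)/6=2417/510
seg 1: a=2, c=M1/2=-158/85, d=(M2−M1)/(6·3)=1643/4590, b=Δ1−h1·(2M1+M2)/6=521/510
seg 2: a=-2, c=M2/2=139/102, d=(M3−M2)/(6·1)=53/510, b=Δ2−h2·(2M2+M3)/6=-7/15
seg 3: a=-1, c=M3/2=427/255, d=(M4−M3)/(6·3)=-3023/4590, b=Δ3−h3·(2M3+M4)/6=437/170
seg 4: a=4, c=M4/2=-723/170, d=(M5−M4)/(6·1)=241/170, b=Δ4−h4·(2M4+M5)/6=-439/85
t_q=1 → seg 0, τ=1; S=-5+2417/510·τ+0·τ²+-79/255·τ³=-97/170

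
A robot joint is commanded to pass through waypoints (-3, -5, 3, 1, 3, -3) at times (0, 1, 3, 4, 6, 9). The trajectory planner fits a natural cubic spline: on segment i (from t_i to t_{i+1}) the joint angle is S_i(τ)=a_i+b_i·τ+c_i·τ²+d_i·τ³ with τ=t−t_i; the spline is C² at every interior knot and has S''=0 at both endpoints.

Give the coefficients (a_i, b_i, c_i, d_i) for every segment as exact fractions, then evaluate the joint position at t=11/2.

  seg 0: a=-3 b=-1541/433 c=0 d=675/433
  seg 1: a=-5 b=484/433 c=2025/433 d=-1401/866
  seg 2: a=3 b=178/433 c=-2178/433 d=1134/433
  seg 3: a=1 b=-776/433 c=1224/433 d=-1239/1732
  seg 4: a=3 b=403/433 c=-1269/866 d=141/866
S(11/2) = 31283/13856

Δ: Δ0=-2, Δ1=4, Δ2=-2, Δ3=1, Δ4=-2
row 1: diag=6, rhs=36; c'=1/3, d'=6
row 2: denom=6−2·1/3=16/3; d'=(-36−2·6)/(16/3)=-9
row 3: denom=6−1·3/16=93/16; d'=(18−1·-9)/(93/16)=144/31
row 4: denom=10−2·32/93=866/93; d'=(-18−2·144/31)/(866/93)=-1269/433
back: M4=-1269/433
back: M3=144/31−32/93·-1269/433=2448/433
back: M2=-9−3/16·2448/433=-4356/433
back: M1=6−1/3·-4356/433=4050/433
M: M0=0, M1=4050/433, M2=-4356/433, M3=2448/433, M4=-1269/433, M5=0
seg 0: a=-3, c=M0/2=0, d=(M1−M0)/(6·1)=675/433, b=Δ0−h0·(2M0+M1)/6=-1541/433
seg 1: a=-5, c=M1/2=2025/433, d=(M2−M1)/(6·2)=-1401/866, b=Δ1−h1·(2M1+M2)/6=484/433
seg 2: a=3, c=M2/2=-2178/433, d=(M3−M2)/(6·1)=1134/433, b=Δ2−h2·(2M2+M3)/6=178/433
seg 3: a=1, c=M3/2=1224/433, d=(M4−M3)/(6·2)=-1239/1732, b=Δ3−h3·(2M3+M4)/6=-776/433
seg 4: a=3, c=M4/2=-1269/866, d=(M5−M4)/(6·3)=141/866, b=Δ4−h4·(2M4+M5)/6=403/433
t_q=11/2 → seg 3, τ=3/2; S=1+-776/433·τ+1224/433·τ²+-1239/1732·τ³=31283/13856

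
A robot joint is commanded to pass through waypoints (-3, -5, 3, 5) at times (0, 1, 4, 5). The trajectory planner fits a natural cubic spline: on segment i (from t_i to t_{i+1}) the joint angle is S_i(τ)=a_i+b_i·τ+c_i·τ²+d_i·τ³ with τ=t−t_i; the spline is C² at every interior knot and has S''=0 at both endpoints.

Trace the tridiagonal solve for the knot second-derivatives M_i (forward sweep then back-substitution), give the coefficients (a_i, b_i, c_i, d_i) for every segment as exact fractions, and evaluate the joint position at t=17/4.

  seg 0: a=-3 b=-448/165 c=0 d=118/165
  seg 1: a=-5 b=-94/165 c=118/55 d=-16/45
  seg 2: a=3 b=446/165 c=-58/55 d=58/165
S(17/4) = 6363/1760

Δ: Δ0=-2, Δ1=8/3, Δ2=2
row 1: diag=8, rhs=28; c'=3/8, d'=7/2
row 2: denom=8−3·3/8=55/8; d'=(-4−3·7/2)/(55/8)=-116/55
back: M2=-116/55
back: M1=7/2−3/8·-116/55=236/55
M: M0=0, M1=236/55, M2=-116/55, M3=0
seg 0: a=-3, c=M0/2=0, d=(M1−M0)/(6·1)=118/165, b=Δ0−h0·(2M0+M1)/6=-448/165
seg 1: a=-5, c=M1/2=118/55, d=(M2−M1)/(6·3)=-16/45, b=Δ1−h1·(2M1+M2)/6=-94/165
seg 2: a=3, c=M2/2=-58/55, d=(M3−M2)/(6·1)=58/165, b=Δ2−h2·(2M2+M3)/6=446/165
t_q=17/4 → seg 2, τ=1/4; S=3+446/165·τ+-58/55·τ²+58/165·τ³=6363/1760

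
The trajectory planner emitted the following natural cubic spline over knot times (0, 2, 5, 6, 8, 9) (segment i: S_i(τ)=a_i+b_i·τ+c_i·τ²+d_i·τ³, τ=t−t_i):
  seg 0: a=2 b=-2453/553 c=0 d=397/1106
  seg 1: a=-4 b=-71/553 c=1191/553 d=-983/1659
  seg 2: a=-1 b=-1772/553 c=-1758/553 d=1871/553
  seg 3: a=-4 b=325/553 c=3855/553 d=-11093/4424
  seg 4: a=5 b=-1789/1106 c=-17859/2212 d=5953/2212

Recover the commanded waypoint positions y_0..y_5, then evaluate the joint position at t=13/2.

y_0 = S_0(0) = a_0 = 2
y_1 = S_1(0) = a_1 = -4
y_2 = S_2(0) = a_2 = -1
y_3 = S_3(0) = a_3 = -4
y_4 = S_4(0) = a_4 = 5
y_5 = S_4(1) = -2
t_q=13/2 is in segment 3 (τ=1/2); S_3(τ)=-80581/35392

y_0=2 y_1=-4 y_2=-1 y_3=-4 y_4=5 y_5=-2
S(13/2) = -80581/35392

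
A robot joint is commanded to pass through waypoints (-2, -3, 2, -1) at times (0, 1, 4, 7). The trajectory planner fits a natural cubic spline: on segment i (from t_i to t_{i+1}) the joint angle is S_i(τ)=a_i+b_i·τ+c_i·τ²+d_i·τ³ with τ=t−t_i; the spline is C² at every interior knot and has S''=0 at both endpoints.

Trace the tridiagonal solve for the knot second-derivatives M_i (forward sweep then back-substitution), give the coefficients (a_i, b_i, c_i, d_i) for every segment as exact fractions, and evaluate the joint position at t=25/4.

Δ: Δ0=-1, Δ1=5/3, Δ2=-1
row 1: diag=8, rhs=16; c'=3/8, d'=2
row 2: denom=12−3·3/8=87/8; d'=(-16−3·2)/(87/8)=-176/87
back: M2=-176/87
back: M1=2−3/8·-176/87=80/29
M: M0=0, M1=80/29, M2=-176/87, M3=0
seg 0: a=-2, c=M0/2=0, d=(M1−M0)/(6·1)=40/87, b=Δ0−h0·(2M0+M1)/6=-127/87
seg 1: a=-3, c=M1/2=40/29, d=(M2−M1)/(6·3)=-208/783, b=Δ1−h1·(2M1+M2)/6=-7/87
seg 2: a=2, c=M2/2=-88/87, d=(M3−M2)/(6·3)=88/783, b=Δ2−h2·(2M2+M3)/6=89/87
t_q=25/4 → seg 2, τ=9/4; S=2+89/87·τ+-88/87·τ²+88/783·τ³=107/232

  seg 0: a=-2 b=-127/87 c=0 d=40/87
  seg 1: a=-3 b=-7/87 c=40/29 d=-208/783
  seg 2: a=2 b=89/87 c=-88/87 d=88/783
S(25/4) = 107/232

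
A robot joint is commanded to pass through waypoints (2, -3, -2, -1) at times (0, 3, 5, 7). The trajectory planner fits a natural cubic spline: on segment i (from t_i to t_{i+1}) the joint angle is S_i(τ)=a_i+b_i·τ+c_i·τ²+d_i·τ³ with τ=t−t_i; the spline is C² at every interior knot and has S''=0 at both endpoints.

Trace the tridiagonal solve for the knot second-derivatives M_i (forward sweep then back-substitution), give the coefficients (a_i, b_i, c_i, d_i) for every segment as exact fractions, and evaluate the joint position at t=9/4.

  seg 0: a=2 b=-134/57 c=0 d=13/171
  seg 1: a=-3 b=-17/57 c=13/19 d=-65/456
  seg 2: a=-2 b=83/114 c=-13/76 d=13/456
S(9/4) = -2947/1216

Δ: Δ0=-5/3, Δ1=1/2, Δ2=1/2
row 1: diag=10, rhs=13; c'=1/5, d'=13/10
row 2: denom=8−2·1/5=38/5; d'=(0−2·13/10)/(38/5)=-13/38
back: M2=-13/38
back: M1=13/10−1/5·-13/38=26/19
M: M0=0, M1=26/19, M2=-13/38, M3=0
seg 0: a=2, c=M0/2=0, d=(M1−M0)/(6·3)=13/171, b=Δ0−h0·(2M0+M1)/6=-134/57
seg 1: a=-3, c=M1/2=13/19, d=(M2−M1)/(6·2)=-65/456, b=Δ1−h1·(2M1+M2)/6=-17/57
seg 2: a=-2, c=M2/2=-13/76, d=(M3−M2)/(6·2)=13/456, b=Δ2−h2·(2M2+M3)/6=83/114
t_q=9/4 → seg 0, τ=9/4; S=2+-134/57·τ+0·τ²+13/171·τ³=-2947/1216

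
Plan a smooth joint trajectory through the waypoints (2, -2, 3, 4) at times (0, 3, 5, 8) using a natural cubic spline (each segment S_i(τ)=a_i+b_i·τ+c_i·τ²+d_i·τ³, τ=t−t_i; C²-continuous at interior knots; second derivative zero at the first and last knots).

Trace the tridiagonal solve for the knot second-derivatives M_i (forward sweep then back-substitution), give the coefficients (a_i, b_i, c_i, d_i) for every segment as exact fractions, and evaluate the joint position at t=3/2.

  seg 0: a=2 b=-8/3 c=0 d=4/27
  seg 1: a=-2 b=4/3 c=4/3 d=-3/8
  seg 2: a=3 b=13/6 c=-11/12 d=11/108
S(3/2) = -3/2

Δ: Δ0=-4/3, Δ1=5/2, Δ2=1/3
row 1: diag=10, rhs=23; c'=1/5, d'=23/10
row 2: denom=10−2·1/5=48/5; d'=(-13−2·23/10)/(48/5)=-11/6
back: M2=-11/6
back: M1=23/10−1/5·-11/6=8/3
M: M0=0, M1=8/3, M2=-11/6, M3=0
seg 0: a=2, c=M0/2=0, d=(M1−M0)/(6·3)=4/27, b=Δ0−h0·(2M0+M1)/6=-8/3
seg 1: a=-2, c=M1/2=4/3, d=(M2−M1)/(6·2)=-3/8, b=Δ1−h1·(2M1+M2)/6=4/3
seg 2: a=3, c=M2/2=-11/12, d=(M3−M2)/(6·3)=11/108, b=Δ2−h2·(2M2+M3)/6=13/6
t_q=3/2 → seg 0, τ=3/2; S=2+-8/3·τ+0·τ²+4/27·τ³=-3/2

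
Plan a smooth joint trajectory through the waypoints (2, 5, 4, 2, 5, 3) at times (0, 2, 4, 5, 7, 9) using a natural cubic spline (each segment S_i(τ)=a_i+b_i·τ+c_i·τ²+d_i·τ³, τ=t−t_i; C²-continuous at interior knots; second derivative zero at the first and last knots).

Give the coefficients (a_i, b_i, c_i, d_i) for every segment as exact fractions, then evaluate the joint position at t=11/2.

Δ: Δ0=3/2, Δ1=-1/2, Δ2=-2, Δ3=3/2, Δ4=-1
row 1: diag=8, rhs=-12; c'=1/4, d'=-3/2
row 2: denom=6−2·1/4=11/2; d'=(-9−2·-3/2)/(11/2)=-12/11
row 3: denom=6−1·2/11=64/11; d'=(21−1·-12/11)/(64/11)=243/64
row 4: denom=8−2·11/32=117/16; d'=(-15−2·243/64)/(117/16)=-241/78
back: M4=-241/78
back: M3=243/64−11/32·-241/78=379/78
back: M2=-12/11−2/11·379/78=-77/39
back: M1=-3/2−1/4·-77/39=-157/156
M: M0=0, M1=-157/156, M2=-77/39, M3=379/78, M4=-241/78, M5=0
seg 0: a=2, c=M0/2=0, d=(M1−M0)/(6·2)=-157/1872, b=Δ0−h0·(2M0+M1)/6=859/468
seg 1: a=5, c=M1/2=-157/312, d=(M2−M1)/(6·2)=-151/1872, b=Δ1−h1·(2M1+M2)/6=97/117
seg 2: a=4, c=M2/2=-77/78, d=(M3−M2)/(6·1)=41/36, b=Δ2−h2·(2M2+M3)/6=-1007/468
seg 3: a=2, c=M3/2=379/156, d=(M4−M3)/(6·2)=-155/234, b=Δ3−h3·(2M3+M4)/6=-83/117
seg 4: a=5, c=M4/2=-241/156, d=(M5−M4)/(6·2)=241/936, b=Δ4−h4·(2M4+M5)/6=124/117
t_q=11/2 → seg 3, τ=1/2; S=2+-83/117·τ+379/156·τ²+-155/234·τ³=677/312

  seg 0: a=2 b=859/468 c=0 d=-157/1872
  seg 1: a=5 b=97/117 c=-157/312 d=-151/1872
  seg 2: a=4 b=-1007/468 c=-77/78 d=41/36
  seg 3: a=2 b=-83/117 c=379/156 d=-155/234
  seg 4: a=5 b=124/117 c=-241/156 d=241/936
S(11/2) = 677/312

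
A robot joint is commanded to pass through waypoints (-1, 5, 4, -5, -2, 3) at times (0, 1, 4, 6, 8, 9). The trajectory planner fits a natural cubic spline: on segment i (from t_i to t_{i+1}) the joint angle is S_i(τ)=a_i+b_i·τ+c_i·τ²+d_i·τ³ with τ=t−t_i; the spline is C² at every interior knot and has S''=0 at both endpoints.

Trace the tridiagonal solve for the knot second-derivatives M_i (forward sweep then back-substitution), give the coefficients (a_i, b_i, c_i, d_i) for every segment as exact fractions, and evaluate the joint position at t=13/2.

Δ: Δ0=6, Δ1=-1/3, Δ2=-9/2, Δ3=3/2, Δ4=5
row 1: diag=8, rhs=-38; c'=3/8, d'=-19/4
row 2: denom=10−3·3/8=71/8; d'=(-25−3·-19/4)/(71/8)=-86/71
row 3: denom=8−2·16/71=536/71; d'=(36−2·-86/71)/(536/71)=341/67
row 4: denom=6−2·71/268=733/134; d'=(21−2·341/67)/(733/134)=1450/733
back: M4=1450/733
back: M3=341/67−71/268·1450/733=6693/1466
back: M2=-86/71−16/71·6693/1466=-1642/733
back: M1=-19/4−3/8·-1642/733=-2866/733
M: M0=0, M1=-2866/733, M2=-1642/733, M3=6693/1466, M4=1450/733, M5=0
seg 0: a=-1, c=M0/2=0, d=(M1−M0)/(6·1)=-1433/2199, b=Δ0−h0·(2M0+M1)/6=14627/2199
seg 1: a=5, c=M1/2=-1433/733, d=(M2−M1)/(6·3)=68/733, b=Δ1−h1·(2M1+M2)/6=10328/2199
seg 2: a=4, c=M2/2=-821/733, d=(M3−M2)/(6·2)=9977/17592, b=Δ2−h2·(2M2+M3)/6=-9958/2199
seg 3: a=-5, c=M3/2=6693/2932, d=(M4−M3)/(6·2)=-3793/17592, b=Δ3−h3·(2M3+M4)/6=-9689/4398
seg 4: a=-2, c=M4/2=725/733, d=(M5−M4)/(6·1)=-725/2199, b=Δ4−h4·(2M4+M5)/6=9545/2199
t_q=13/2 → seg 3, τ=1/2; S=-5+-9689/4398·τ+6693/2932·τ²+-3793/17592·τ³=-260727/46912

  seg 0: a=-1 b=14627/2199 c=0 d=-1433/2199
  seg 1: a=5 b=10328/2199 c=-1433/733 d=68/733
  seg 2: a=4 b=-9958/2199 c=-821/733 d=9977/17592
  seg 3: a=-5 b=-9689/4398 c=6693/2932 d=-3793/17592
  seg 4: a=-2 b=9545/2199 c=725/733 d=-725/2199
S(13/2) = -260727/46912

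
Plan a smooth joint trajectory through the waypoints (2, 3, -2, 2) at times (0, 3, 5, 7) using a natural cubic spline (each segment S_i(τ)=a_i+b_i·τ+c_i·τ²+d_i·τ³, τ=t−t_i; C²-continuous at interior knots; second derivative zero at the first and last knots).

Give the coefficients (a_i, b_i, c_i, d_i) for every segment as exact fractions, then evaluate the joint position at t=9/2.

  seg 0: a=2 b=19/12 c=0 d=-5/36
  seg 1: a=3 b=-13/6 c=-5/4 d=13/24
  seg 2: a=-2 b=-2/3 c=2 d=-1/3
S(9/2) = -79/64

Δ: Δ0=1/3, Δ1=-5/2, Δ2=2
row 1: diag=10, rhs=-17; c'=1/5, d'=-17/10
row 2: denom=8−2·1/5=38/5; d'=(27−2·-17/10)/(38/5)=4
back: M2=4
back: M1=-17/10−1/5·4=-5/2
M: M0=0, M1=-5/2, M2=4, M3=0
seg 0: a=2, c=M0/2=0, d=(M1−M0)/(6·3)=-5/36, b=Δ0−h0·(2M0+M1)/6=19/12
seg 1: a=3, c=M1/2=-5/4, d=(M2−M1)/(6·2)=13/24, b=Δ1−h1·(2M1+M2)/6=-13/6
seg 2: a=-2, c=M2/2=2, d=(M3−M2)/(6·2)=-1/3, b=Δ2−h2·(2M2+M3)/6=-2/3
t_q=9/2 → seg 1, τ=3/2; S=3+-13/6·τ+-5/4·τ²+13/24·τ³=-79/64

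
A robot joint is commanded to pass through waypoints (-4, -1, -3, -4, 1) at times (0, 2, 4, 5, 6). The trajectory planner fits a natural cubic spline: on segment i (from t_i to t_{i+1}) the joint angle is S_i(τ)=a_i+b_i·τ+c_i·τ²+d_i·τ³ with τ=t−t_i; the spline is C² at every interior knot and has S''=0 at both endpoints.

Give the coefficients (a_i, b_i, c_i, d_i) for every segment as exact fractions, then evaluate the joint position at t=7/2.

  seg 0: a=-4 b=49/24 c=0 d=-13/96
  seg 1: a=-1 b=5/12 c=-13/16 d=5/96
  seg 2: a=-3 b=-53/24 c=-1/2 d=41/24
  seg 3: a=-4 b=23/12 c=37/8 d=-37/24
S(7/2) = -519/256

Δ: Δ0=3/2, Δ1=-1, Δ2=-1, Δ3=5
row 1: diag=8, rhs=-15; c'=1/4, d'=-15/8
row 2: denom=6−2·1/4=11/2; d'=(0−2·-15/8)/(11/2)=15/22
row 3: denom=4−1·2/11=42/11; d'=(36−1·15/22)/(42/11)=37/4
back: M3=37/4
back: M2=15/22−2/11·37/4=-1
back: M1=-15/8−1/4·-1=-13/8
M: M0=0, M1=-13/8, M2=-1, M3=37/4, M4=0
seg 0: a=-4, c=M0/2=0, d=(M1−M0)/(6·2)=-13/96, b=Δ0−h0·(2M0+M1)/6=49/24
seg 1: a=-1, c=M1/2=-13/16, d=(M2−M1)/(6·2)=5/96, b=Δ1−h1·(2M1+M2)/6=5/12
seg 2: a=-3, c=M2/2=-1/2, d=(M3−M2)/(6·1)=41/24, b=Δ2−h2·(2M2+M3)/6=-53/24
seg 3: a=-4, c=M3/2=37/8, d=(M4−M3)/(6·1)=-37/24, b=Δ3−h3·(2M3+M4)/6=23/12
t_q=7/2 → seg 1, τ=3/2; S=-1+5/12·τ+-13/16·τ²+5/96·τ³=-519/256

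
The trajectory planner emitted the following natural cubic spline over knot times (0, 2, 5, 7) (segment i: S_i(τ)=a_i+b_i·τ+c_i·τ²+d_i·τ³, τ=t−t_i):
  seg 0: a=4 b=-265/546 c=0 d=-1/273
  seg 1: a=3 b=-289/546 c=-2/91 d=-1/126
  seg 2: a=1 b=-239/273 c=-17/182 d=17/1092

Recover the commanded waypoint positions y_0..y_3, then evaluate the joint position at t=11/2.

y_0 = S_0(0) = a_0 = 4
y_1 = S_1(0) = a_1 = 3
y_2 = S_2(0) = a_2 = 1
y_3 = S_2(2) = -1
t_q=11/2 is in segment 2 (τ=1/2); S_2(τ)=225/416

y_0=4 y_1=3 y_2=1 y_3=-1
S(11/2) = 225/416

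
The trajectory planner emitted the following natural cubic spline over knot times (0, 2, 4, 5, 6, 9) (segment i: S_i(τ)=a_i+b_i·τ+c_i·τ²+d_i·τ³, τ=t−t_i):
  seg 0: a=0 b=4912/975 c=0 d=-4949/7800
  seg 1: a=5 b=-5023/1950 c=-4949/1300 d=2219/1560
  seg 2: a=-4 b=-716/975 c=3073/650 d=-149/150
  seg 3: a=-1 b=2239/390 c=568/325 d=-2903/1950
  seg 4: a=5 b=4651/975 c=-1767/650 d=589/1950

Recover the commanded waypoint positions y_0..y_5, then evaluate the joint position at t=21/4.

y_0 = S_0(0) = a_0 = 0
y_1 = S_1(0) = a_1 = 5
y_2 = S_2(0) = a_2 = -4
y_3 = S_3(0) = a_3 = -1
y_4 = S_4(0) = a_4 = 5
y_5 = S_4(3) = 3
t_q=21/4 is in segment 3 (τ=1/4); S_3(τ)=21683/41600

y_0=0 y_1=5 y_2=-4 y_3=-1 y_4=5 y_5=3
S(21/4) = 21683/41600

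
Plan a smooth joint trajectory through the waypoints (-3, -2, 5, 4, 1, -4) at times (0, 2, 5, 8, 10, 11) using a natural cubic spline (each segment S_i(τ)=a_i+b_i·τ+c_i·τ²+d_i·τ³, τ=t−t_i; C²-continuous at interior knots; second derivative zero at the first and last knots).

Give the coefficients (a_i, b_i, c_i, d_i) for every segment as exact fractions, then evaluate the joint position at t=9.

Δ: Δ0=1/2, Δ1=7/3, Δ2=-1/3, Δ3=-3/2, Δ4=-5
row 1: diag=10, rhs=11; c'=3/10, d'=11/10
row 2: denom=12−3·3/10=111/10; d'=(-16−3·11/10)/(111/10)=-193/111
row 3: denom=10−3·10/37=340/37; d'=(-7−3·-193/111)/(340/37)=-33/170
row 4: denom=6−2·37/170=473/85; d'=(-21−2·-33/170)/(473/85)=-1752/473
back: M4=-1752/473
back: M3=-33/170−37/170·-1752/473=579/946
back: M2=-193/111−10/37·579/946=-2702/1419
back: M1=11/10−3/10·-2702/1419=1581/946
M: M0=0, M1=1581/946, M2=-2702/1419, M3=579/946, M4=-1752/473, M5=0
seg 0: a=-3, c=M0/2=0, d=(M1−M0)/(6·2)=527/3784, b=Δ0−h0·(2M0+M1)/6=-27/473
seg 1: a=-2, c=M1/2=1581/1892, d=(M2−M1)/(6·3)=-10147/51084, b=Δ1−h1·(2M1+M2)/6=1527/946
seg 2: a=5, c=M2/2=-1351/1419, d=(M3−M2)/(6·3)=7141/51084, b=Δ2−h2·(2M2+M3)/6=2393/1892
seg 3: a=4, c=M3/2=579/1892, d=(M4−M3)/(6·2)=-1361/3784, b=Δ3−h3·(2M3+M4)/6=-637/946
seg 4: a=1, c=M4/2=-876/473, d=(M5−M4)/(6·1)=292/473, b=Δ4−h4·(2M4+M5)/6=-1781/473
t_q=9 → seg 3, τ=1; S=4+-637/946·τ+579/1892·τ²+-1361/3784·τ³=12385/3784

  seg 0: a=-3 b=-27/473 c=0 d=527/3784
  seg 1: a=-2 b=1527/946 c=1581/1892 d=-10147/51084
  seg 2: a=5 b=2393/1892 c=-1351/1419 d=7141/51084
  seg 3: a=4 b=-637/946 c=579/1892 d=-1361/3784
  seg 4: a=1 b=-1781/473 c=-876/473 d=292/473
S(9) = 12385/3784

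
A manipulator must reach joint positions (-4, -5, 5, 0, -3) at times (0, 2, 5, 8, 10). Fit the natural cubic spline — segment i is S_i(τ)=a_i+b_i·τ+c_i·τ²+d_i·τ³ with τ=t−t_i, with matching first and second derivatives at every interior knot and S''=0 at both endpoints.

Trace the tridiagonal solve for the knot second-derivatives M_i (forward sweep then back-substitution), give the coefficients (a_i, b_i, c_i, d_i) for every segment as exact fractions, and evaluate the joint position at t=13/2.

Δ: Δ0=-1/2, Δ1=10/3, Δ2=-5/3, Δ3=-3/2
row 1: diag=10, rhs=23; c'=3/10, d'=23/10
row 2: denom=12−3·3/10=111/10; d'=(-30−3·23/10)/(111/10)=-123/37
row 3: denom=10−3·10/37=340/37; d'=(1−3·-123/37)/(340/37)=203/170
back: M3=203/170
back: M2=-123/37−10/37·203/170=-62/17
back: M1=23/10−3/10·-62/17=577/170
M: M0=0, M1=577/170, M2=-62/17, M3=203/170, M4=0
seg 0: a=-4, c=M0/2=0, d=(M1−M0)/(6·2)=577/2040, b=Δ0−h0·(2M0+M1)/6=-416/255
seg 1: a=-5, c=M1/2=577/340, d=(M2−M1)/(6·3)=-133/340, b=Δ1−h1·(2M1+M2)/6=899/510
seg 2: a=5, c=M2/2=-31/17, d=(M3−M2)/(6·3)=823/3060, b=Δ2−h2·(2M2+M3)/6=83/60
seg 3: a=0, c=M3/2=203/340, d=(M4−M3)/(6·2)=-203/2040, b=Δ3−h3·(2M3+M4)/6=-1171/510
t_q=13/2 → seg 2, τ=3/2; S=5+83/60·τ+-31/17·τ²+823/3060·τ³=10553/2720

  seg 0: a=-4 b=-416/255 c=0 d=577/2040
  seg 1: a=-5 b=899/510 c=577/340 d=-133/340
  seg 2: a=5 b=83/60 c=-31/17 d=823/3060
  seg 3: a=0 b=-1171/510 c=203/340 d=-203/2040
S(13/2) = 10553/2720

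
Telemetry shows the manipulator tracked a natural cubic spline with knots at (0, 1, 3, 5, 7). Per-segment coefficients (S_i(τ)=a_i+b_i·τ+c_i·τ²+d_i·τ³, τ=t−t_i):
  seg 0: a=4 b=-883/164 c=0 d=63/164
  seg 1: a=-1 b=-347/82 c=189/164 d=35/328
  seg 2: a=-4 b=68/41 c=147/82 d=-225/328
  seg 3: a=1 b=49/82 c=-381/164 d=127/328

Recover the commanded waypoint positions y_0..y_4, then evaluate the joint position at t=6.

y_0 = S_0(0) = a_0 = 4
y_1 = S_1(0) = a_1 = -1
y_2 = S_2(0) = a_2 = -4
y_3 = S_3(0) = a_3 = 1
y_4 = S_3(2) = -4
t_q=6 is in segment 3 (τ=1); S_3(τ)=-111/328

y_0=4 y_1=-1 y_2=-4 y_3=1 y_4=-4
S(6) = -111/328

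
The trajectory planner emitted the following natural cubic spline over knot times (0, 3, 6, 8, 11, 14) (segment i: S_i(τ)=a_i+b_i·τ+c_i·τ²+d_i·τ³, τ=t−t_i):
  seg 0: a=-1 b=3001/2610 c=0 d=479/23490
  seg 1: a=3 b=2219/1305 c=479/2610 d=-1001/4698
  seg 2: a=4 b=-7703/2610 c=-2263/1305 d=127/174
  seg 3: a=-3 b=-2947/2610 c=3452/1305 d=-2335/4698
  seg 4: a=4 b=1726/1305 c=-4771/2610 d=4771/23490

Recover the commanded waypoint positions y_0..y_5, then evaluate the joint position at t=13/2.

y_0=-1 y_1=3 y_2=4 y_3=-3 y_4=4 y_5=-3
S(13/2) = 15187/6960

y_0 = S_0(0) = a_0 = -1
y_1 = S_1(0) = a_1 = 3
y_2 = S_2(0) = a_2 = 4
y_3 = S_3(0) = a_3 = -3
y_4 = S_4(0) = a_4 = 4
y_5 = S_4(3) = -3
t_q=13/2 is in segment 2 (τ=1/2); S_2(τ)=15187/6960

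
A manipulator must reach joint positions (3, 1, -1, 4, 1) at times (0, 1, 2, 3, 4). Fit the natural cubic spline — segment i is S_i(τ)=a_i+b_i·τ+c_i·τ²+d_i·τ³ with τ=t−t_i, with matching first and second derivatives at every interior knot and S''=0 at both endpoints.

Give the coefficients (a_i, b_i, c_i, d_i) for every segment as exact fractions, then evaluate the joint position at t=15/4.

Δ: Δ0=-2, Δ1=-2, Δ2=5, Δ3=-3
row 1: diag=4, rhs=0; c'=1/4, d'=0
row 2: denom=4−1·1/4=15/4; d'=(42−1·0)/(15/4)=56/5
row 3: denom=4−1·4/15=56/15; d'=(-48−1·56/5)/(56/15)=-111/7
back: M3=-111/7
back: M2=56/5−4/15·-111/7=108/7
back: M1=0−1/4·108/7=-27/7
M: M0=0, M1=-27/7, M2=108/7, M3=-111/7, M4=0
seg 0: a=3, c=M0/2=0, d=(M1−M0)/(6·1)=-9/14, b=Δ0−h0·(2M0+M1)/6=-19/14
seg 1: a=1, c=M1/2=-27/14, d=(M2−M1)/(6·1)=45/14, b=Δ1−h1·(2M1+M2)/6=-23/7
seg 2: a=-1, c=M2/2=54/7, d=(M3−M2)/(6·1)=-73/14, b=Δ2−h2·(2M2+M3)/6=5/2
seg 3: a=4, c=M3/2=-111/14, d=(M4−M3)/(6·1)=37/14, b=Δ3−h3·(2M3+M4)/6=16/7
t_q=15/4 → seg 3, τ=3/4; S=4+16/7·τ+-111/14·τ²+37/14·τ³=2123/896

  seg 0: a=3 b=-19/14 c=0 d=-9/14
  seg 1: a=1 b=-23/7 c=-27/14 d=45/14
  seg 2: a=-1 b=5/2 c=54/7 d=-73/14
  seg 3: a=4 b=16/7 c=-111/14 d=37/14
S(15/4) = 2123/896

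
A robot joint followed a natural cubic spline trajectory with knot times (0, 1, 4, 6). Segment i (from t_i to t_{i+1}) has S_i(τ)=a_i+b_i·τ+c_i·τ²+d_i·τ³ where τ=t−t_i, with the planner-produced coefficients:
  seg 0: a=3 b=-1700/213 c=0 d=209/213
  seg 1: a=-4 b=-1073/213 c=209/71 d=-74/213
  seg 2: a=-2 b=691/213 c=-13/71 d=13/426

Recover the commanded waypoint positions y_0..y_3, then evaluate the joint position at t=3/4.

y_0 = S_0(0) = a_0 = 3
y_1 = S_1(0) = a_1 = -4
y_2 = S_2(0) = a_2 = -2
y_3 = S_2(2) = 4
t_q=3/4 is in segment 0 (τ=3/4); S_0(τ)=-11687/4544

y_0=3 y_1=-4 y_2=-2 y_3=4
S(3/4) = -11687/4544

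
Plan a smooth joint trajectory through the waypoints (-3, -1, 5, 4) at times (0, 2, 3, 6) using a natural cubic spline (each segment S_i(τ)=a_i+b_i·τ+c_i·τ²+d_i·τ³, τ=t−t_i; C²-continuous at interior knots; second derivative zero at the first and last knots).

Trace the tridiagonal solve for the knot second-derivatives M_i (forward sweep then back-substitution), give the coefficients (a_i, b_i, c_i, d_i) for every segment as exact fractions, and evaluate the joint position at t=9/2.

  seg 0: a=-3 b=-137/141 c=0 d=139/282
  seg 1: a=-1 b=697/141 c=139/47 d=-268/141
  seg 2: a=5 b=727/141 c=-129/47 d=43/141
S(9/2) = 2853/376

Δ: Δ0=1, Δ1=6, Δ2=-1/3
row 1: diag=6, rhs=30; c'=1/6, d'=5
row 2: denom=8−1·1/6=47/6; d'=(-38−1·5)/(47/6)=-258/47
back: M2=-258/47
back: M1=5−1/6·-258/47=278/47
M: M0=0, M1=278/47, M2=-258/47, M3=0
seg 0: a=-3, c=M0/2=0, d=(M1−M0)/(6·2)=139/282, b=Δ0−h0·(2M0+M1)/6=-137/141
seg 1: a=-1, c=M1/2=139/47, d=(M2−M1)/(6·1)=-268/141, b=Δ1−h1·(2M1+M2)/6=697/141
seg 2: a=5, c=M2/2=-129/47, d=(M3−M2)/(6·3)=43/141, b=Δ2−h2·(2M2+M3)/6=727/141
t_q=9/2 → seg 2, τ=3/2; S=5+727/141·τ+-129/47·τ²+43/141·τ³=2853/376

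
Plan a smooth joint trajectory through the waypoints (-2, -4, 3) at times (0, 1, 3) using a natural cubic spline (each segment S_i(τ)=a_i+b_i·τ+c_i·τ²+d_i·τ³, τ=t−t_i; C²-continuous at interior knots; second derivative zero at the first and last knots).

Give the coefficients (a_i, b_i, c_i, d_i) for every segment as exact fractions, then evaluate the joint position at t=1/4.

Δ: Δ0=-2, Δ1=7/2
row 1: diag=6, rhs=33; c'=1/3, d'=11/2
back: M1=11/2
M: M0=0, M1=11/2, M2=0
seg 0: a=-2, c=M0/2=0, d=(M1−M0)/(6·1)=11/12, b=Δ0−h0·(2M0+M1)/6=-35/12
seg 1: a=-4, c=M1/2=11/4, d=(M2−M1)/(6·2)=-11/24, b=Δ1−h1·(2M1+M2)/6=-1/6
t_q=1/4 → seg 0, τ=1/4; S=-2+-35/12·τ+0·τ²+11/12·τ³=-695/256

  seg 0: a=-2 b=-35/12 c=0 d=11/12
  seg 1: a=-4 b=-1/6 c=11/4 d=-11/24
S(1/4) = -695/256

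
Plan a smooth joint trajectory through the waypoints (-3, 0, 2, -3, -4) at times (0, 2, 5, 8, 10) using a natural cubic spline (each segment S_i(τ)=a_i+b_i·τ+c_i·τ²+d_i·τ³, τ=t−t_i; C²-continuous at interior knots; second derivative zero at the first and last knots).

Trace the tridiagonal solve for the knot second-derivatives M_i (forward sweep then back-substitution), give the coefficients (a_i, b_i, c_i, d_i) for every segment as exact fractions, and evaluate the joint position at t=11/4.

Δ: Δ0=3/2, Δ1=2/3, Δ2=-5/3, Δ3=-1/2
row 1: diag=10, rhs=-5; c'=3/10, d'=-1/2
row 2: denom=12−3·3/10=111/10; d'=(-14−3·-1/2)/(111/10)=-125/111
row 3: denom=10−3·10/37=340/37; d'=(7−3·-125/111)/(340/37)=96/85
back: M3=96/85
back: M2=-125/111−10/37·96/85=-73/51
back: M1=-1/2−3/10·-73/51=-6/85
M: M0=0, M1=-6/85, M2=-73/51, M3=96/85, M4=0
seg 0: a=-3, c=M0/2=0, d=(M1−M0)/(6·2)=-1/170, b=Δ0−h0·(2M0+M1)/6=259/170
seg 1: a=0, c=M1/2=-3/85, d=(M2−M1)/(6·3)=-347/4590, b=Δ1−h1·(2M1+M2)/6=247/170
seg 2: a=2, c=M2/2=-73/102, d=(M3−M2)/(6·3)=653/4590, b=Δ2−h2·(2M2+M3)/6=-4/5
seg 3: a=-3, c=M3/2=48/85, d=(M4−M3)/(6·2)=-8/85, b=Δ3−h3·(2M3+M4)/6=-213/170
t_q=11/4 → seg 1, τ=3/4; S=0+247/170·τ+-3/85·τ²+-347/4590·τ³=11293/10880

  seg 0: a=-3 b=259/170 c=0 d=-1/170
  seg 1: a=0 b=247/170 c=-3/85 d=-347/4590
  seg 2: a=2 b=-4/5 c=-73/102 d=653/4590
  seg 3: a=-3 b=-213/170 c=48/85 d=-8/85
S(11/4) = 11293/10880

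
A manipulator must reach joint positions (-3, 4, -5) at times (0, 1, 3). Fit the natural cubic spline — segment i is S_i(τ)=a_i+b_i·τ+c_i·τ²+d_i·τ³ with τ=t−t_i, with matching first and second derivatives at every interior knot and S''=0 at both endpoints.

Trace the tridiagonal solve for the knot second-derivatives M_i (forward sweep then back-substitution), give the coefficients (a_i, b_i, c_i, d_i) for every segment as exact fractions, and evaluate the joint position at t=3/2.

  seg 0: a=-3 b=107/12 c=0 d=-23/12
  seg 1: a=4 b=19/6 c=-23/4 d=23/24
S(3/2) = 273/64

Δ: Δ0=7, Δ1=-9/2
row 1: diag=6, rhs=-69; c'=1/3, d'=-23/2
back: M1=-23/2
M: M0=0, M1=-23/2, M2=0
seg 0: a=-3, c=M0/2=0, d=(M1−M0)/(6·1)=-23/12, b=Δ0−h0·(2M0+M1)/6=107/12
seg 1: a=4, c=M1/2=-23/4, d=(M2−M1)/(6·2)=23/24, b=Δ1−h1·(2M1+M2)/6=19/6
t_q=3/2 → seg 1, τ=1/2; S=4+19/6·τ+-23/4·τ²+23/24·τ³=273/64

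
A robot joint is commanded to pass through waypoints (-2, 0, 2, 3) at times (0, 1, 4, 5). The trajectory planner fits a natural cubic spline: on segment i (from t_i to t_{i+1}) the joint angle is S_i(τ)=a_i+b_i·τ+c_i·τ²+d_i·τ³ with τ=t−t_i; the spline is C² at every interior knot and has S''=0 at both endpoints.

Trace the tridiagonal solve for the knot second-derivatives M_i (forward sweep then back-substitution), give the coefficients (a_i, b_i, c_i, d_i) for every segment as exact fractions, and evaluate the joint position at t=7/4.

Δ: Δ0=2, Δ1=2/3, Δ2=1
row 1: diag=8, rhs=-8; c'=3/8, d'=-1
row 2: denom=8−3·3/8=55/8; d'=(2−3·-1)/(55/8)=8/11
back: M2=8/11
back: M1=-1−3/8·8/11=-14/11
M: M0=0, M1=-14/11, M2=8/11, M3=0
seg 0: a=-2, c=M0/2=0, d=(M1−M0)/(6·1)=-7/33, b=Δ0−h0·(2M0+M1)/6=73/33
seg 1: a=0, c=M1/2=-7/11, d=(M2−M1)/(6·3)=1/9, b=Δ1−h1·(2M1+M2)/6=52/33
seg 2: a=2, c=M2/2=4/11, d=(M3−M2)/(6·1)=-4/33, b=Δ2−h2·(2M2+M3)/6=25/33
t_q=7/4 → seg 1, τ=3/4; S=0+52/33·τ+-7/11·τ²+1/9·τ³=613/704

  seg 0: a=-2 b=73/33 c=0 d=-7/33
  seg 1: a=0 b=52/33 c=-7/11 d=1/9
  seg 2: a=2 b=25/33 c=4/11 d=-4/33
S(7/4) = 613/704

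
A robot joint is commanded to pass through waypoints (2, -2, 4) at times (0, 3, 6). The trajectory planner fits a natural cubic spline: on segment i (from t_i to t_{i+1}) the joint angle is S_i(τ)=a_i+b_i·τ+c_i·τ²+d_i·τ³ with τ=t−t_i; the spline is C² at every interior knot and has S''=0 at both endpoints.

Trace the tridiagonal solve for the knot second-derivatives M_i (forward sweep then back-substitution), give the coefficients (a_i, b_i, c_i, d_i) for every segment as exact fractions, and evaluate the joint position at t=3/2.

  seg 0: a=2 b=-13/6 c=0 d=5/54
  seg 1: a=-2 b=1/3 c=5/6 d=-5/54
S(3/2) = -15/16

Δ: Δ0=-4/3, Δ1=2
row 1: diag=12, rhs=20; c'=1/4, d'=5/3
back: M1=5/3
M: M0=0, M1=5/3, M2=0
seg 0: a=2, c=M0/2=0, d=(M1−M0)/(6·3)=5/54, b=Δ0−h0·(2M0+M1)/6=-13/6
seg 1: a=-2, c=M1/2=5/6, d=(M2−M1)/(6·3)=-5/54, b=Δ1−h1·(2M1+M2)/6=1/3
t_q=3/2 → seg 0, τ=3/2; S=2+-13/6·τ+0·τ²+5/54·τ³=-15/16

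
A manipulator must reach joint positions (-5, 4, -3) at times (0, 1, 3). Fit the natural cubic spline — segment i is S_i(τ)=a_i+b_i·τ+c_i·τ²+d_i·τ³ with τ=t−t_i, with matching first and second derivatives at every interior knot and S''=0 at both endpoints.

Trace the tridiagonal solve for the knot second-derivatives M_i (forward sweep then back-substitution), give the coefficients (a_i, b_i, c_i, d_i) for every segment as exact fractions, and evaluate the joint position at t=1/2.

  seg 0: a=-5 b=133/12 c=0 d=-25/12
  seg 1: a=4 b=29/6 c=-25/4 d=25/24
S(1/2) = 9/32

Δ: Δ0=9, Δ1=-7/2
row 1: diag=6, rhs=-75; c'=1/3, d'=-25/2
back: M1=-25/2
M: M0=0, M1=-25/2, M2=0
seg 0: a=-5, c=M0/2=0, d=(M1−M0)/(6·1)=-25/12, b=Δ0−h0·(2M0+M1)/6=133/12
seg 1: a=4, c=M1/2=-25/4, d=(M2−M1)/(6·2)=25/24, b=Δ1−h1·(2M1+M2)/6=29/6
t_q=1/2 → seg 0, τ=1/2; S=-5+133/12·τ+0·τ²+-25/12·τ³=9/32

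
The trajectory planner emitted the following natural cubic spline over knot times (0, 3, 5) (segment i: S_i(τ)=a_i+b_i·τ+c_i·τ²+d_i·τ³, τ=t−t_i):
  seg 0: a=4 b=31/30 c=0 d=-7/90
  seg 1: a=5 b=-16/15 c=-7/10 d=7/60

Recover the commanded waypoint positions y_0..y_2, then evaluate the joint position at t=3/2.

y_0 = S_0(0) = a_0 = 4
y_1 = S_1(0) = a_1 = 5
y_2 = S_1(2) = 1
t_q=3/2 is in segment 0 (τ=3/2); S_0(τ)=423/80

y_0=4 y_1=5 y_2=1
S(3/2) = 423/80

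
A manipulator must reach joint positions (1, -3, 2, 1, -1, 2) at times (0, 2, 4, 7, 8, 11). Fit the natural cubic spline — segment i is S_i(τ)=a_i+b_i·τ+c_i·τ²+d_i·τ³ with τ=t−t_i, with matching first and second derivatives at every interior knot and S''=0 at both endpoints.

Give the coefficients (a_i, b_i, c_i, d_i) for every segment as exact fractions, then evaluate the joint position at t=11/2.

  seg 0: a=1 b=-3491/1053 c=0 d=1385/4212
  seg 1: a=-3 b=664/1053 c=1385/702 d=-4373/8424
  seg 2: a=2 b=4829/2106 c=-1603/1404 d=3365/37908
  seg 3: a=1 b=-9101/4212 c=-361/1053 d=707/1404
  seg 4: a=-1 b=-2813/2106 c=4919/4212 d=-4919/37908
S(11/2) = 913/288

Δ: Δ0=-2, Δ1=5/2, Δ2=-1/3, Δ3=-2, Δ4=1
row 1: diag=8, rhs=27; c'=1/4, d'=27/8
row 2: denom=10−2·1/4=19/2; d'=(-17−2·27/8)/(19/2)=-5/2
row 3: denom=8−3·6/19=134/19; d'=(-10−3·-5/2)/(134/19)=-95/268
row 4: denom=8−1·19/134=1053/134; d'=(18−1·-95/268)/(1053/134)=4919/2106
back: M4=4919/2106
back: M3=-95/268−19/134·4919/2106=-722/1053
back: M2=-5/2−6/19·-722/1053=-1603/702
back: M1=27/8−1/4·-1603/702=1385/351
M: M0=0, M1=1385/351, M2=-1603/702, M3=-722/1053, M4=4919/2106, M5=0
seg 0: a=1, c=M0/2=0, d=(M1−M0)/(6·2)=1385/4212, b=Δ0−h0·(2M0+M1)/6=-3491/1053
seg 1: a=-3, c=M1/2=1385/702, d=(M2−M1)/(6·2)=-4373/8424, b=Δ1−h1·(2M1+M2)/6=664/1053
seg 2: a=2, c=M2/2=-1603/1404, d=(M3−M2)/(6·3)=3365/37908, b=Δ2−h2·(2M2+M3)/6=4829/2106
seg 3: a=1, c=M3/2=-361/1053, d=(M4−M3)/(6·1)=707/1404, b=Δ3−h3·(2M3+M4)/6=-9101/4212
seg 4: a=-1, c=M4/2=4919/4212, d=(M5−M4)/(6·3)=-4919/37908, b=Δ4−h4·(2M4+M5)/6=-2813/2106
t_q=11/2 → seg 2, τ=3/2; S=2+4829/2106·τ+-1603/1404·τ²+3365/37908·τ³=913/288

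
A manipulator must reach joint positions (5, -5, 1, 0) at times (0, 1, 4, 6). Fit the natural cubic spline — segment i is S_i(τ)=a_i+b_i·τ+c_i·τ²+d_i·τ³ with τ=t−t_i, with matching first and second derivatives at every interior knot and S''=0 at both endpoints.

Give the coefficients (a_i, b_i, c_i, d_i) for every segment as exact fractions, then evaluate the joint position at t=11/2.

  seg 0: a=5 b=-1675/142 c=0 d=255/142
  seg 1: a=-5 b=-455/71 c=765/142 d=-367/426
  seg 2: a=1 b=377/142 c=-168/71 d=28/71
S(11/2) = 281/284

Δ: Δ0=-10, Δ1=2, Δ2=-1/2
row 1: diag=8, rhs=72; c'=3/8, d'=9
row 2: denom=10−3·3/8=71/8; d'=(-15−3·9)/(71/8)=-336/71
back: M2=-336/71
back: M1=9−3/8·-336/71=765/71
M: M0=0, M1=765/71, M2=-336/71, M3=0
seg 0: a=5, c=M0/2=0, d=(M1−M0)/(6·1)=255/142, b=Δ0−h0·(2M0+M1)/6=-1675/142
seg 1: a=-5, c=M1/2=765/142, d=(M2−M1)/(6·3)=-367/426, b=Δ1−h1·(2M1+M2)/6=-455/71
seg 2: a=1, c=M2/2=-168/71, d=(M3−M2)/(6·2)=28/71, b=Δ2−h2·(2M2+M3)/6=377/142
t_q=11/2 → seg 2, τ=3/2; S=1+377/142·τ+-168/71·τ²+28/71·τ³=281/284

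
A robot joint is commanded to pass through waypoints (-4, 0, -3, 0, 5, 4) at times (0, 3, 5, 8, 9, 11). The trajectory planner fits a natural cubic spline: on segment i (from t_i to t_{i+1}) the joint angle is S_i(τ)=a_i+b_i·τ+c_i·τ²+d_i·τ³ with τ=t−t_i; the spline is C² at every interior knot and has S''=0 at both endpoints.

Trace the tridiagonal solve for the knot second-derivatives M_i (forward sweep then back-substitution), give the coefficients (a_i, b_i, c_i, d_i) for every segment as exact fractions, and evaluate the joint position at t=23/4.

  seg 0: a=-4 b=1501/662 c=0 d=-1855/17874
  seg 1: a=0 b=-177/331 c=-1855/1986 d=1793/7944
  seg 2: a=-3 b=-3103/1986 c=1669/3972 d=5171/35748
  seg 3: a=0 b=19321/3972 c=570/331 d=-6301/3972
  seg 4: a=5 b=7049/1986 c=-4021/1324 d=4021/7944
S(23/4) = -328305/84736

Δ: Δ0=4/3, Δ1=-3/2, Δ2=1, Δ3=5, Δ4=-1/2
row 1: diag=10, rhs=-17; c'=1/5, d'=-17/10
row 2: denom=10−2·1/5=48/5; d'=(15−2·-17/10)/(48/5)=23/12
row 3: denom=8−3·5/16=113/16; d'=(24−3·23/12)/(113/16)=292/113
row 4: denom=6−1·16/113=662/113; d'=(-33−1·292/113)/(662/113)=-4021/662
back: M4=-4021/662
back: M3=292/113−16/113·-4021/662=1140/331
back: M2=23/12−5/16·1140/331=1669/1986
back: M1=-17/10−1/5·1669/1986=-1855/993
M: M0=0, M1=-1855/993, M2=1669/1986, M3=1140/331, M4=-4021/662, M5=0
seg 0: a=-4, c=M0/2=0, d=(M1−M0)/(6·3)=-1855/17874, b=Δ0−h0·(2M0+M1)/6=1501/662
seg 1: a=0, c=M1/2=-1855/1986, d=(M2−M1)/(6·2)=1793/7944, b=Δ1−h1·(2M1+M2)/6=-177/331
seg 2: a=-3, c=M2/2=1669/3972, d=(M3−M2)/(6·3)=5171/35748, b=Δ2−h2·(2M2+M3)/6=-3103/1986
seg 3: a=0, c=M3/2=570/331, d=(M4−M3)/(6·1)=-6301/3972, b=Δ3−h3·(2M3+M4)/6=19321/3972
seg 4: a=5, c=M4/2=-4021/1324, d=(M5−M4)/(6·2)=4021/7944, b=Δ4−h4·(2M4+M5)/6=7049/1986
t_q=23/4 → seg 2, τ=3/4; S=-3+-3103/1986·τ+1669/3972·τ²+5171/35748·τ³=-328305/84736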